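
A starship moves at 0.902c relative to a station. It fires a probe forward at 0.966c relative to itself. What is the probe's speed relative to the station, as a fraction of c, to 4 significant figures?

Relativistic velocity addition: u = (u' + v)/(1 + u'v/c²)
= (0.966 + 0.902)/(1 + 0.966×0.902) = 1.868/1.87133 = 0.9982

u ≈ 0.9982c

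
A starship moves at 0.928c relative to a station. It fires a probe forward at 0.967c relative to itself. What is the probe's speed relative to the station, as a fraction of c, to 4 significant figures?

Relativistic velocity addition: u = (u' + v)/(1 + u'v/c²)
= (0.967 + 0.928)/(1 + 0.967×0.928) = 1.895/1.89738 = 0.9987

u ≈ 0.9987c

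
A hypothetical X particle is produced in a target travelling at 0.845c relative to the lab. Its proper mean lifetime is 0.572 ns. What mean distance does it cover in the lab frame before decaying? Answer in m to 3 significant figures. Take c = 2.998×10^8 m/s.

γ = 1/√(1 − 0.845²) = 1.8700
Dilated lifetime: Δt = γτ₀ = 1.8700 × 0.572 ns = 1.0696 ns
d = vΔt = 0.845c × 1.0696 ns = 2.5333×10^8 m/s × 1.0696×10^-9 s = 0.271 m

d ≈ 0.271 m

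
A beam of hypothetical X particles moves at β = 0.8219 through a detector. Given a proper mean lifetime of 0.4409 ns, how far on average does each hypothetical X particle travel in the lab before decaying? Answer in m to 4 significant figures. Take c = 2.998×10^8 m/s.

d ≈ 0.1907 m

γ = 1/√(1 − 0.8219²) = 1.75552
Dilated lifetime: Δt = γτ₀ = 1.75552 × 0.4409 ns = 0.774009 ns
d = vΔt = 0.8219c × 0.774009 ns = 2.46406×10^8 m/s × 7.74009×10^-10 s = 0.1907 m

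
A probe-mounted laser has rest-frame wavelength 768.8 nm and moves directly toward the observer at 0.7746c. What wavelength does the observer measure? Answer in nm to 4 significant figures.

λ_obs ≈ 274.0 nm

Relativistic Doppler: λ_obs = λ_src √((1−β)/(1+β))
= 768.8 × √(0.225400/1.77460) = 768.8 × 0.356391 = 274.0 nm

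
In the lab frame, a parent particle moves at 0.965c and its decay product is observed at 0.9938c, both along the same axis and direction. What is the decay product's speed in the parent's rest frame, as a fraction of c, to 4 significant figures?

Inverse velocity addition: u' = (u − v)/(1 − uv/c²)
= (0.9938 − 0.965)/(1 − 0.9938×0.965) = 0.02880/0.0409830 = 0.7027

u' ≈ 0.7027c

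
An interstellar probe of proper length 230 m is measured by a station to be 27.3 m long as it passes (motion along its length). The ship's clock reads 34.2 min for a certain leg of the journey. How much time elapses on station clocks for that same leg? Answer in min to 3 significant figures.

Δt ≈ 288 min

Length contraction ⇒ γ = L₀/L = 230/27.3 = 8.4249
Time dilation: Δt = γτ₀ = 8.4249 × 34.2 min = 288 min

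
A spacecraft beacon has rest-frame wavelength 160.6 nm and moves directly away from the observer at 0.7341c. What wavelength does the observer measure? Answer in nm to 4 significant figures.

Relativistic Doppler: λ_obs = λ_src √((1+β)/(1−β))
= 160.6 × √(1.73410/0.265900) = 160.6 × 2.55375 = 410.1 nm

λ_obs ≈ 410.1 nm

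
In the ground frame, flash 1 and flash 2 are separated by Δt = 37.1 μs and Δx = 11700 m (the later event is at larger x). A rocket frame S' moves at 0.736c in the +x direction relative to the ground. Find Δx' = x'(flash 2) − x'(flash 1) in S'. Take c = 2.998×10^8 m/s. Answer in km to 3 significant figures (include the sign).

γ = 1/√(1 − 0.736²) = 1.4771
Δx' = γ(Δx − vΔt) = 1.4771 × (11700 m − 0.736×(2.998×10^8 m/s)×37.1×10^-6 s)
= 1.4771 × (3513.8 m) = 5.19 km

Δx' ≈ 5.19 km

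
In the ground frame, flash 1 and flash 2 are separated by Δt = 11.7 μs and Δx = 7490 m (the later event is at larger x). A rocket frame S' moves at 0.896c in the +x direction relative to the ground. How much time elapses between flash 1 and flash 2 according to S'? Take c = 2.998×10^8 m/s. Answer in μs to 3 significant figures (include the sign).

γ = 1/√(1 − 0.896²) = 2.2520
Δt' = γ(Δt − vΔx/c²) = 2.2520 × (11.7 μs − 0.896×7490 m / (2.998×10^8 m/s))
= 2.2520 × (-10.685 μs) = -24.1 μs

Δt' ≈ -24.1 μs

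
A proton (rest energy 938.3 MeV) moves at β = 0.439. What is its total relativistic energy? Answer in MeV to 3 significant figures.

γ = 1/√(1 − 0.439²) = 1.1130
E = γm₀c² = 1.1130 × 938.3 MeV = 1040 MeV

E ≈ 1040 MeV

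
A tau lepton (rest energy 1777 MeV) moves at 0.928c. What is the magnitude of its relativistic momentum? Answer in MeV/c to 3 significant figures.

γ = 1/√(1 − 0.928²) = 2.6840
p = γβm₀c = 2.6840 × 0.928 × 1777 MeV/c = 4430 MeV/c

p ≈ 4430 MeV/c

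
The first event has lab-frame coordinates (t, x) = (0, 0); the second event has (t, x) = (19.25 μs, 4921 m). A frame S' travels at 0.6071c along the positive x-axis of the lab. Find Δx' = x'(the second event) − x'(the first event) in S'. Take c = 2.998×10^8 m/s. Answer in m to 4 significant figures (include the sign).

Δx' ≈ 1784 m

γ = 1/√(1 − 0.6071²) = 1.25845
Δx' = γ(Δx − vΔt) = 1.25845 × (4921 m − 0.6071×(2.998×10^8 m/s)×19.25×10^-6 s)
= 1.25845 × (1417.33 m) = 1784 m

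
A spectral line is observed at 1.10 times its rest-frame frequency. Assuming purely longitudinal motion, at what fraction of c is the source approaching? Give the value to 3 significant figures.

β ≈ 0.0950

f_obs/f_src = √((1+β)/(1−β)) = 1.10  ⇒  (1+β)/(1−β) = 1.2100
β = |1 − D²|/(1 + D²) = |1 − 1.2100|/(1 + 1.2100) = 0.0950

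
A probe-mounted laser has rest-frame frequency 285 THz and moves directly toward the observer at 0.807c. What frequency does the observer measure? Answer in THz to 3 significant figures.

f_obs ≈ 872 THz

Relativistic Doppler: f_obs = f_src √((1+β)/(1−β))
= 285 × √(1.8070/0.19300) = 285 × 3.0599 = 872 THz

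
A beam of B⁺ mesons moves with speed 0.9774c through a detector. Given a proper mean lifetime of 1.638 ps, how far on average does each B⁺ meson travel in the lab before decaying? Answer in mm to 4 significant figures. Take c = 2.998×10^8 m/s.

γ = 1/√(1 − 0.9774²) = 4.73041
Dilated lifetime: Δt = γτ₀ = 4.73041 × 1.638 ps = 7.74841 ps
d = vΔt = 0.9774c × 7.74841 ps = 2.93025×10^8 m/s × 7.74841×10^-12 s = 2.270 mm

d ≈ 2.270 mm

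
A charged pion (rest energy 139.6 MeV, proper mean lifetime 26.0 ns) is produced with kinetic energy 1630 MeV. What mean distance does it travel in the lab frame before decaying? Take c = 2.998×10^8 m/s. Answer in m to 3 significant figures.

d ≈ 98.5 m

γ = 1 + K/(m₀c²) = 1 + 1630/139.6 = 12.676
β = √(1 − 1/γ²) = 0.99688
Dilated lifetime: γτ₀ = 12.676 × 26.0 ns = 329.58 ns
d = βc·γτ₀ = 0.99688 × (2.998×10^8 m/s) × 3.2958×10^-7 s = 98.5 m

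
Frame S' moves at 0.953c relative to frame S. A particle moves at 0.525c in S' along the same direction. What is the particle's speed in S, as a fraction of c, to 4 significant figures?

u ≈ 0.9851c

Relativistic velocity addition: u = (u' + v)/(1 + u'v/c²)
= (0.525 + 0.953)/(1 + 0.525×0.953) = 1.478/1.50033 = 0.9851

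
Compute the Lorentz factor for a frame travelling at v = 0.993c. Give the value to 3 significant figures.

γ = 1/√(1 − β²) = 1/√(1 − 0.993²) = 1/√(0.013951) = 8.47

γ ≈ 8.47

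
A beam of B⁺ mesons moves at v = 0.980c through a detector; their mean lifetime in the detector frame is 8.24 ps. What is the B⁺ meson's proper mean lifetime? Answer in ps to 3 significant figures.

τ₀ ≈ 1.64 ps

γ = 1/√(1 − 0.980²) = 5.0252
Proper time: τ₀ = Δt/γ = 8.24/5.0252 = 1.64 ps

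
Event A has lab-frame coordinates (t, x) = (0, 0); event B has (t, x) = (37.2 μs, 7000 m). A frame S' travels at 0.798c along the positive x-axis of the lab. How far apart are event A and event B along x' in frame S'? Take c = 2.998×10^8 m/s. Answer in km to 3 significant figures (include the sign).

Δx' ≈ -3.15 km

γ = 1/√(1 − 0.798²) = 1.6593
Δx' = γ(Δx − vΔt) = 1.6593 × (7000 m − 0.798×(2.998×10^8 m/s)×37.2×10^-6 s)
= 1.6593 × (-1899.7 m) = -3.15 km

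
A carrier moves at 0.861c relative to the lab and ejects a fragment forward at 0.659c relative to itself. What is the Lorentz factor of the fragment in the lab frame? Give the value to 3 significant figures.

u_lab = (0.659 + 0.861)/(1 + 0.659×0.861) = 1.520/1.56740 = 0.969759
γ = 1/√(1 − 0.969759²) = 4.10

γ ≈ 4.10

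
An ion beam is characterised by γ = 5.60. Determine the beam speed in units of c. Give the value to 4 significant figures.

β ≈ 0.9839

β = √(1 − 1/γ²) = √(1 − 1/5.60²) = √(0.968112) = 0.9839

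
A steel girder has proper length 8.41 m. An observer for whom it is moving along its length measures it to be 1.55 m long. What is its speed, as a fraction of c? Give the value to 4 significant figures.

γ = L₀/L = 8.41/1.55 = 5.42581
β = √(1 − 1/γ²) = 0.9829

β ≈ 0.9829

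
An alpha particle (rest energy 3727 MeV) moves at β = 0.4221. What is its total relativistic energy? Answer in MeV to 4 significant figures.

γ = 1/√(1 − 0.4221²) = 1.10308
E = γm₀c² = 1.10308 × 3727 MeV = 4111 MeV

E ≈ 4111 MeV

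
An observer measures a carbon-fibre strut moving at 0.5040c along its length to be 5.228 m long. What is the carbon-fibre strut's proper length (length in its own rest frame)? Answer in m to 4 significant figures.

γ = 1/√(1 − 0.5040²) = 1.15780
L₀ = γL = 1.15780 × 5.228 = 6.053 m

L₀ ≈ 6.053 m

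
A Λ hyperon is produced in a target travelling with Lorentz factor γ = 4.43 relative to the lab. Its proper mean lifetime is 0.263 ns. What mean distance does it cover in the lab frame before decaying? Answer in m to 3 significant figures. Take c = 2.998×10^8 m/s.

d ≈ 0.340 m

β = √(1 − 1/γ²) = √(1 − 1/4.43²) = 0.97419
Dilated lifetime: Δt = γτ₀ = 4.43 × 0.263 ns = 1.1651 ns
d = vΔt = 0.97419c × 1.1651 ns = 2.9206×10^8 m/s × 1.1651×10^-9 s = 0.340 m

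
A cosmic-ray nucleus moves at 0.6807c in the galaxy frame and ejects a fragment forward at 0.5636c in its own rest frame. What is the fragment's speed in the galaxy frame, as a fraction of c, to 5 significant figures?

u ≈ 0.89929c

Compose boost 2: (0.5636 + 0.6807)/(1 + 0.5636×0.6807) = 1.2443/1.383643 = 0.89929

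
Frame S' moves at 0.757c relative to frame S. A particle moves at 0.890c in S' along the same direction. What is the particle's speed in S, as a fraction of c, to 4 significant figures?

u ≈ 0.9840c

Relativistic velocity addition: u = (u' + v)/(1 + u'v/c²)
= (0.890 + 0.757)/(1 + 0.890×0.757) = 1.647/1.67373 = 0.9840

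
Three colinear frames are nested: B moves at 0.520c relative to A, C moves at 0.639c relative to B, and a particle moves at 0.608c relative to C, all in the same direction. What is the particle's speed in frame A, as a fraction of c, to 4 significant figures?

Compose boost 2: (0.639 + 0.520)/(1 + 0.639×0.520) = 1.159/1.33228 = 0.869937
Compose boost 3: (0.608 + 0.869937)/(1 + 0.608×0.869937) = 1.47794/1.52892 = 0.9667

u ≈ 0.9667c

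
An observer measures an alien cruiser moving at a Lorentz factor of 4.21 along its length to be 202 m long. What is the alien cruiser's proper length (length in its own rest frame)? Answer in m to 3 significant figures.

γ = 4.21 (given)
L₀ = γL = 4.21 × 202 = 850 m

L₀ ≈ 850 m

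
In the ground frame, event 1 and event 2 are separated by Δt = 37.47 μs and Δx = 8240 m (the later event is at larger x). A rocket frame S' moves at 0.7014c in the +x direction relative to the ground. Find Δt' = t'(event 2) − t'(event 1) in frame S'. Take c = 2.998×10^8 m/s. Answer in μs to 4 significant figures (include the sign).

γ = 1/√(1 − 0.7014²) = 1.40298
Δt' = γ(Δt − vΔx/c²) = 1.40298 × (37.47 μs − 0.7014×8240 m / (2.998×10^8 m/s))
= 1.40298 × (18.1920 μs) = 25.52 μs

Δt' ≈ 25.52 μs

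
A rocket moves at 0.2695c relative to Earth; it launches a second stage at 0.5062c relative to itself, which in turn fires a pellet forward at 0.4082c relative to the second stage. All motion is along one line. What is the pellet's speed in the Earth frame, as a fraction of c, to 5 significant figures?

Compose boost 2: (0.5062 + 0.2695)/(1 + 0.5062×0.2695) = 0.77570/1.136421 = 0.6825816
Compose boost 3: (0.4082 + 0.6825816)/(1 + 0.4082×0.6825816) = 1.090782/1.278630 = 0.85309

u ≈ 0.85309c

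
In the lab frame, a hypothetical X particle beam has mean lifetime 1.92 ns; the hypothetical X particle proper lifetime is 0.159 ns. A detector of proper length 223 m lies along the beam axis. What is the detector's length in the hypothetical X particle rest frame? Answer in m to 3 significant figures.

Time dilation ⇒ γ = Δt/τ₀ = 1.92/0.159 = 12.075
Length contraction: L = L₀/γ = 223/12.075 = 18.5 m

L ≈ 18.5 m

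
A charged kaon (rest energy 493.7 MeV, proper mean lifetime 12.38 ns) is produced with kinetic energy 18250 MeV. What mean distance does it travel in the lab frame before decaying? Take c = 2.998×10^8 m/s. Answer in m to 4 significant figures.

γ = 1 + K/(m₀c²) = 1 + 18250/493.7 = 37.9658
β = √(1 − 1/γ²) = 0.999653
Dilated lifetime: γτ₀ = 37.9658 × 12.38 ns = 470.016 ns
d = βc·γτ₀ = 0.999653 × (2.998×10^8 m/s) × 4.70016×10^-7 s = 140.9 m

d ≈ 140.9 m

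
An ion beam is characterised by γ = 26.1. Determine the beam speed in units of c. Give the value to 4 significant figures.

β ≈ 0.9993

β = √(1 − 1/γ²) = √(1 − 1/26.1²) = √(0.998532) = 0.9993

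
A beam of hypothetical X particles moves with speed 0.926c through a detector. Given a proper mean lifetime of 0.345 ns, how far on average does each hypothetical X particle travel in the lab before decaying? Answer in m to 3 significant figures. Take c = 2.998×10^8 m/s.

d ≈ 0.254 m

γ = 1/√(1 − 0.926²) = 2.6488
Dilated lifetime: Δt = γτ₀ = 2.6488 × 0.345 ns = 0.91385 ns
d = vΔt = 0.926c × 0.91385 ns = 2.7761×10^8 m/s × 9.1385×10^-10 s = 0.254 m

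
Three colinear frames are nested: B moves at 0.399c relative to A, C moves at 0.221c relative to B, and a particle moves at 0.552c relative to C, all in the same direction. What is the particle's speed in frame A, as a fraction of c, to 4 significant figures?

u ≈ 0.8534c

Compose boost 2: (0.221 + 0.399)/(1 + 0.221×0.399) = 0.6200/1.08818 = 0.569759
Compose boost 3: (0.552 + 0.569759)/(1 + 0.552×0.569759) = 1.12176/1.31451 = 0.8534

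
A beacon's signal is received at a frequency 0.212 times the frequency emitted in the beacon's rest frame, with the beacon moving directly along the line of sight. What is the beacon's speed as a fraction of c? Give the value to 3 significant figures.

f_obs/f_src = √((1−β)/(1+β)) = 0.212  ⇒  (1−β)/(1+β) = 0.044944
β = |1 − D²|/(1 + D²) = |1 − 0.044944|/(1 + 0.044944) = 0.914

β ≈ 0.914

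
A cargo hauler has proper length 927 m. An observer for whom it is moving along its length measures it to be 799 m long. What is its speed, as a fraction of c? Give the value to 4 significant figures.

β ≈ 0.5070

γ = L₀/L = 927/799 = 1.16020
β = √(1 − 1/γ²) = 0.5070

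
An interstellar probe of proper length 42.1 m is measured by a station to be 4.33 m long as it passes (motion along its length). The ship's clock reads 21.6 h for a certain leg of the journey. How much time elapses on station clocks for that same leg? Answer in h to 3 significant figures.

Length contraction ⇒ γ = L₀/L = 42.1/4.33 = 9.7229
Time dilation: Δt = γτ₀ = 9.7229 × 21.6 h = 210 h

Δt ≈ 210 h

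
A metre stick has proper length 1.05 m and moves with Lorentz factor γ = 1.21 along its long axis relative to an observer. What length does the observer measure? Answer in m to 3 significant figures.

L ≈ 0.868 m

γ = 1.21 (given)
Length contraction: L = L₀/γ = 1.05/1.21 = 0.868 m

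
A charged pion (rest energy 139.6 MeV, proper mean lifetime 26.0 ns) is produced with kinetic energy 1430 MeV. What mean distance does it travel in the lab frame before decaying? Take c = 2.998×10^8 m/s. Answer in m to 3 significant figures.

γ = 1 + K/(m₀c²) = 1 + 1430/139.6 = 11.244
β = √(1 − 1/γ²) = 0.99604
Dilated lifetime: γτ₀ = 11.244 × 26.0 ns = 292.33 ns
d = βc·γτ₀ = 0.99604 × (2.998×10^8 m/s) × 2.9233×10^-7 s = 87.3 m

d ≈ 87.3 m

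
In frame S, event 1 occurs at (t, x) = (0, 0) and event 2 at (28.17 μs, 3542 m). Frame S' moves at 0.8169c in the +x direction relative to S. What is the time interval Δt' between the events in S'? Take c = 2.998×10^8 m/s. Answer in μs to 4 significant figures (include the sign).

Δt' ≈ 32.11 μs

γ = 1/√(1 − 0.8169²) = 1.73377
Δt' = γ(Δt − vΔx/c²) = 1.73377 × (28.17 μs − 0.8169×3542 m / (2.998×10^8 m/s))
= 1.73377 × (18.5187 μs) = 32.11 μs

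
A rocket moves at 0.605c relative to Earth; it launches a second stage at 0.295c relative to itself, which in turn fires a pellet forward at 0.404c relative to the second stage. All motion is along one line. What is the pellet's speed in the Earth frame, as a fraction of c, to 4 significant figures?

u ≈ 0.8924c

Compose boost 2: (0.295 + 0.605)/(1 + 0.295×0.605) = 0.9000/1.17847 = 0.763699
Compose boost 3: (0.404 + 0.763699)/(1 + 0.404×0.763699) = 1.16770/1.30853 = 0.8924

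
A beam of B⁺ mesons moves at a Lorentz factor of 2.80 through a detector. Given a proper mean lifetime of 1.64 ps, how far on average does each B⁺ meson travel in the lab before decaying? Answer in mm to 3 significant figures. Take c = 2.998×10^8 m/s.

d ≈ 1.29 mm

β = √(1 − 1/γ²) = √(1 − 1/2.80²) = 0.93405
Dilated lifetime: Δt = γτ₀ = 2.80 × 1.64 ps = 4.5920 ps
d = vΔt = 0.93405c × 4.5920 ps = 2.8003×10^8 m/s × 4.5920×10^-12 s = 1.29 mm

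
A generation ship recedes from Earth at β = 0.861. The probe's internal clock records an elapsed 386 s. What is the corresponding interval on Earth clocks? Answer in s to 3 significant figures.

γ = 1/√(1 − 0.861²) = 1.9662
Time dilation: Δt = γτ₀ = 1.9662 × 386 s = 759 s

Δt ≈ 759 s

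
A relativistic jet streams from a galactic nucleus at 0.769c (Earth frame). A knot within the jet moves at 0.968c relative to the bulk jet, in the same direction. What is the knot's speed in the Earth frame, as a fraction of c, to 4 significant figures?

u ≈ 0.9958c

Relativistic velocity addition: u = (u' + v)/(1 + u'v/c²)
= (0.968 + 0.769)/(1 + 0.968×0.769) = 1.737/1.74439 = 0.9958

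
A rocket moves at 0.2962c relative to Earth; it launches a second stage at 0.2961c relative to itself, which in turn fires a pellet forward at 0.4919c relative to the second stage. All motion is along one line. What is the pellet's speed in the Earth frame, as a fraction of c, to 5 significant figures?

Compose boost 2: (0.2961 + 0.2962)/(1 + 0.2961×0.2962) = 0.59230/1.087705 = 0.5445411
Compose boost 3: (0.4919 + 0.5445411)/(1 + 0.4919×0.5445411) = 1.036441/1.267860 = 0.81747

u ≈ 0.81747c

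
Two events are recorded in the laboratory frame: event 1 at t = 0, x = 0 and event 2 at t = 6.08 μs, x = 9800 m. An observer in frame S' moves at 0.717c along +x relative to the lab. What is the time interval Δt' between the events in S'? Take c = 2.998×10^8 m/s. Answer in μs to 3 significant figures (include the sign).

γ = 1/√(1 − 0.717²) = 1.4346
Δt' = γ(Δt − vΔx/c²) = 1.4346 × (6.08 μs − 0.717×9800 m / (2.998×10^8 m/s))
= 1.4346 × (-17.358 μs) = -24.9 μs

Δt' ≈ -24.9 μs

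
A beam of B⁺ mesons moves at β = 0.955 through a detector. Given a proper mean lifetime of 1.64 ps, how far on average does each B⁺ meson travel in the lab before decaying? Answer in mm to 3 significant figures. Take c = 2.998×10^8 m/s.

γ = 1/√(1 − 0.955²) = 3.3715
Dilated lifetime: Δt = γτ₀ = 3.3715 × 1.64 ps = 5.5292 ps
d = vΔt = 0.955c × 5.5292 ps = 2.8631×10^8 m/s × 5.5292×10^-12 s = 1.58 mm

d ≈ 1.58 mm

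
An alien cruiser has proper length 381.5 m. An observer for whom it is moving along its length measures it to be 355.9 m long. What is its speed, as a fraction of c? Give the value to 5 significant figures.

β ≈ 0.36014

γ = L₀/L = 381.5/355.9 = 1.071930
β = √(1 − 1/γ²) = 0.36014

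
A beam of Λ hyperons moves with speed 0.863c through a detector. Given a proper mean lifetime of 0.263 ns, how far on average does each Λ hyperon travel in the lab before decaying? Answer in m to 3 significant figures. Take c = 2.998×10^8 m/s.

γ = 1/√(1 − 0.863²) = 1.9794
Dilated lifetime: Δt = γτ₀ = 1.9794 × 0.263 ns = 0.52058 ns
d = vΔt = 0.863c × 0.52058 ns = 2.5873×10^8 m/s × 5.2058×10^-10 s = 0.135 m

d ≈ 0.135 m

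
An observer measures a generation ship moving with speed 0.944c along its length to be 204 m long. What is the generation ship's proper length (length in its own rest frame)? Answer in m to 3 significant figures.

L₀ ≈ 618 m

γ = 1/√(1 − 0.944²) = 3.0308
L₀ = γL = 3.0308 × 204 = 618 m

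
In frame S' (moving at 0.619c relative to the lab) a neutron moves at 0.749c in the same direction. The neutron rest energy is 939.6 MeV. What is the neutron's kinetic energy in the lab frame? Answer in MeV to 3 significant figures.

u_lab = (0.749 + 0.619)/(1 + 0.749×0.619) = 0.934662
γ = 1/√(1 − 0.934662²) = 2.8126
K = (γ − 1)m₀c² = (2.8126 − 1) × 939.6 = 1.8126 × 939.6 = 1700 MeV

K ≈ 1700 MeV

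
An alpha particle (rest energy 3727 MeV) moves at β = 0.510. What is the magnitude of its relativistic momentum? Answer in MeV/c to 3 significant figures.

γ = 1/√(1 − 0.510²) = 1.1626
p = γβm₀c = 1.1626 × 0.510 × 3727 MeV/c = 2210 MeV/c

p ≈ 2210 MeV/c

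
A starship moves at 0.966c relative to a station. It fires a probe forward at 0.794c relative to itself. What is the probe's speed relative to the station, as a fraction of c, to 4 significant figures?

Relativistic velocity addition: u = (u' + v)/(1 + u'v/c²)
= (0.794 + 0.966)/(1 + 0.794×0.966) = 1.760/1.76700 = 0.9960

u ≈ 0.9960c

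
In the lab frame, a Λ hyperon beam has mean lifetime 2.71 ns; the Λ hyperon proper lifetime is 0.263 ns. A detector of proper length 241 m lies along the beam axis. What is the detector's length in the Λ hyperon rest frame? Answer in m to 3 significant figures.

L ≈ 23.4 m

Time dilation ⇒ γ = Δt/τ₀ = 2.71/0.263 = 10.304
Length contraction: L = L₀/γ = 241/10.304 = 23.4 m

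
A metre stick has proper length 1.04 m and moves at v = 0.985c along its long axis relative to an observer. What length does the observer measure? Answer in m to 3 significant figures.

γ = 1/√(1 − 0.985²) = 5.7953
Length contraction: L = L₀/γ = 1.04/5.7953 = 0.179 m

L ≈ 0.179 m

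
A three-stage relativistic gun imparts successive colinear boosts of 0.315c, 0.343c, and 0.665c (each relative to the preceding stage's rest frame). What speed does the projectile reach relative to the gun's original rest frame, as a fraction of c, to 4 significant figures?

Compose boost 2: (0.343 + 0.315)/(1 + 0.343×0.315) = 0.6580/1.10804 = 0.593839
Compose boost 3: (0.665 + 0.593839)/(1 + 0.665×0.593839) = 1.25884/1.39490 = 0.9025

u ≈ 0.9025c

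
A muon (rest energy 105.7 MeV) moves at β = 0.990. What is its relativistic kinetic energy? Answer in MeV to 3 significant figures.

γ = 1/√(1 − 0.990²) = 7.0888
K = (γ − 1)m₀c² = (7.0888 − 1) × 105.7 MeV = 6.0888 × 105.7 MeV = 644 MeV

K ≈ 644 MeV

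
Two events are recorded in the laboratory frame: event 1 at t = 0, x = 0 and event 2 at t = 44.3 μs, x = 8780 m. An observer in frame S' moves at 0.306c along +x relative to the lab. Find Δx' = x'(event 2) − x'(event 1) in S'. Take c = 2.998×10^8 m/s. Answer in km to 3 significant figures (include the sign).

Δx' ≈ 4.95 km

γ = 1/√(1 − 0.306²) = 1.0504
Δx' = γ(Δx − vΔt) = 1.0504 × (8780 m − 0.306×(2.998×10^8 m/s)×44.3×10^-6 s)
= 1.0504 × (4716.0 m) = 4.95 km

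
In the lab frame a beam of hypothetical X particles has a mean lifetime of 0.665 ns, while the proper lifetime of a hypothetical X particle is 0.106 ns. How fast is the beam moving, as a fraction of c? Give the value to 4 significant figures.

γ = Δt/τ₀ = 0.665/0.106 = 6.27358
β = √(1 − 1/γ²) = √(1 − 1/6.27358²) = 0.9872

β ≈ 0.9872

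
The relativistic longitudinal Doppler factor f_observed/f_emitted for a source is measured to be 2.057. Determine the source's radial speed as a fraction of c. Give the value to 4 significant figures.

β ≈ 0.6177

f_obs/f_src = √((1+β)/(1−β)) = 2.057  ⇒  (1+β)/(1−β) = 4.23125
β = |1 − D²|/(1 + D²) = |1 − 4.23125|/(1 + 4.23125) = 0.6177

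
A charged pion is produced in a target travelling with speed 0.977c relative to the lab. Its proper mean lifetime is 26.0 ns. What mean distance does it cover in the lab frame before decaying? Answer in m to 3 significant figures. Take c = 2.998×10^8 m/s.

γ = 1/√(1 − 0.977²) = 4.6896
Dilated lifetime: Δt = γτ₀ = 4.6896 × 26.0 ns = 121.93 ns
d = vΔt = 0.977c × 121.93 ns = 2.9290×10^8 m/s × 1.2193×10^-7 s = 35.7 m

d ≈ 35.7 m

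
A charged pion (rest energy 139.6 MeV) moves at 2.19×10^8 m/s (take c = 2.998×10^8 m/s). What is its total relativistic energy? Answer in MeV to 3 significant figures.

E ≈ 204 MeV

β = v/c = 2.19×10^8 / 2.998×10^8 = 0.73049
γ = 1/√(1 − 0.73049²) = 1.4643
E = γm₀c² = 1.4643 × 139.6 MeV = 204 MeV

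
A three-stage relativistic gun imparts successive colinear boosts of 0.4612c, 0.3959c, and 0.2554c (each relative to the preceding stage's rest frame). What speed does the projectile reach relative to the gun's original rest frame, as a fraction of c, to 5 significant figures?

Compose boost 2: (0.3959 + 0.4612)/(1 + 0.3959×0.4612) = 0.85710/1.182589 = 0.7247657
Compose boost 3: (0.2554 + 0.7247657)/(1 + 0.2554×0.7247657) = 0.9801657/1.185105 = 0.82707

u ≈ 0.82707c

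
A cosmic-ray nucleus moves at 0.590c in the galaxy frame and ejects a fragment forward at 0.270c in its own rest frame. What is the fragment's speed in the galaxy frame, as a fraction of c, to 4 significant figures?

u ≈ 0.7418c

Compose boost 2: (0.270 + 0.590)/(1 + 0.270×0.590) = 0.8600/1.15930 = 0.7418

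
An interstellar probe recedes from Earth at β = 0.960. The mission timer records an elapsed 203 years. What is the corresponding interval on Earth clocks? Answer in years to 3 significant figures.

Δt ≈ 725 years

γ = 1/√(1 − 0.960²) = 3.5714
Time dilation: Δt = γτ₀ = 3.5714 × 203 years = 725 years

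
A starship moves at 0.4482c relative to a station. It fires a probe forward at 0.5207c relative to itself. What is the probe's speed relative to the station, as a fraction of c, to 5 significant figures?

u ≈ 0.78557c

Relativistic velocity addition: u = (u' + v)/(1 + u'v/c²)
= (0.5207 + 0.4482)/(1 + 0.5207×0.4482) = 0.96890/1.233378 = 0.78557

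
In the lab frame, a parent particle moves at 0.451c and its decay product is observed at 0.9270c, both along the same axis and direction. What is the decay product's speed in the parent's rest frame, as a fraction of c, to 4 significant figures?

Inverse velocity addition: u' = (u − v)/(1 − uv/c²)
= (0.9270 − 0.451)/(1 − 0.9270×0.451) = 0.4760/0.581923 = 0.8180

u' ≈ 0.8180c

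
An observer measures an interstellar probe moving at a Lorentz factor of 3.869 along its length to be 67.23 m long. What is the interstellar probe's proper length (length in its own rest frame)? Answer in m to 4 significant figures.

γ = 3.869 (given)
L₀ = γL = 3.869 × 67.23 = 260.1 m

L₀ ≈ 260.1 m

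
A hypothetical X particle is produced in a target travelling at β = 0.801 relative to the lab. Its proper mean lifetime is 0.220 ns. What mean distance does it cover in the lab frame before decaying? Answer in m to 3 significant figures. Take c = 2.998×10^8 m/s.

d ≈ 0.0882 m

γ = 1/√(1 − 0.801²) = 1.6704
Dilated lifetime: Δt = γτ₀ = 1.6704 × 0.220 ns = 0.36748 ns
d = vΔt = 0.801c × 0.36748 ns = 2.4014×10^8 m/s × 3.6748×10^-10 s = 0.0882 m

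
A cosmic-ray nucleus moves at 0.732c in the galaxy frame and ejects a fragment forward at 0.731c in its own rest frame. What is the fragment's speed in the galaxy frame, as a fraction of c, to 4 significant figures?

u ≈ 0.9530c

Compose boost 2: (0.731 + 0.732)/(1 + 0.731×0.732) = 1.463/1.53509 = 0.9530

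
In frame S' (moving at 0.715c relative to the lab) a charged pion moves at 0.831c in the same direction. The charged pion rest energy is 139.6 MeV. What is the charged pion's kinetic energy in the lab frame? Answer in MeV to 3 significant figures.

u_lab = (0.831 + 0.715)/(1 + 0.831×0.715) = 0.969787
γ = 1/√(1 − 0.969787²) = 4.0991
K = (γ − 1)m₀c² = (4.0991 − 1) × 139.6 = 3.0991 × 139.6 = 433 MeV

K ≈ 433 MeV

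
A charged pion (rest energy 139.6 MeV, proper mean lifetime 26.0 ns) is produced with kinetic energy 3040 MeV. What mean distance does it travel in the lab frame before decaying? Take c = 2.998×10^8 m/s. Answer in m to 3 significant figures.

d ≈ 177 m

γ = 1 + K/(m₀c²) = 1 + 3040/139.6 = 22.777
β = √(1 − 1/γ²) = 0.99904
Dilated lifetime: γτ₀ = 22.777 × 26.0 ns = 592.19 ns
d = βc·γτ₀ = 0.99904 × (2.998×10^8 m/s) × 5.9219×10^-7 s = 177 m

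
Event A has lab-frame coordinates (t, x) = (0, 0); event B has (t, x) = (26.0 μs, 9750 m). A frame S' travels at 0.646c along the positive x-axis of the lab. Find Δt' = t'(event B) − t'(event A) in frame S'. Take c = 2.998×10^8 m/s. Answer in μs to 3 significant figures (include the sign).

Δt' ≈ 6.54 μs

γ = 1/√(1 − 0.646²) = 1.3100
Δt' = γ(Δt − vΔx/c²) = 1.3100 × (26.0 μs − 0.646×9750 m / (2.998×10^8 m/s))
= 1.3100 × (4.9910 μs) = 6.54 μs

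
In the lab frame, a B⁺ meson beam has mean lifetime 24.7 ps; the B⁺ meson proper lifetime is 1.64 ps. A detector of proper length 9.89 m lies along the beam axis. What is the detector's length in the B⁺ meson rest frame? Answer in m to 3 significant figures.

Time dilation ⇒ γ = Δt/τ₀ = 24.7/1.64 = 15.061
Length contraction: L = L₀/γ = 9.89/15.061 = 0.657 m

L ≈ 0.657 m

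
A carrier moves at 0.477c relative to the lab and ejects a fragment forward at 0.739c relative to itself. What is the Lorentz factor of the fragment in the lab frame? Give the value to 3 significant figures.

u_lab = (0.739 + 0.477)/(1 + 0.739×0.477) = 1.216/1.35250 = 0.899074
γ = 1/√(1 − 0.899074²) = 2.28

γ ≈ 2.28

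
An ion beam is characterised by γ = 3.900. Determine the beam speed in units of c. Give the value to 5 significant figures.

β = √(1 − 1/γ²) = √(1 − 1/3.900²) = √(0.9342538) = 0.96657

β ≈ 0.96657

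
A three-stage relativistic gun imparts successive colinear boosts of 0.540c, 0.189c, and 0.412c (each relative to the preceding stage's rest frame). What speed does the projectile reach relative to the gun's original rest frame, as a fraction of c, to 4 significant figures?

Compose boost 2: (0.189 + 0.540)/(1 + 0.189×0.540) = 0.7290/1.10206 = 0.661488
Compose boost 3: (0.412 + 0.661488)/(1 + 0.412×0.661488) = 1.07349/1.27253 = 0.8436

u ≈ 0.8436c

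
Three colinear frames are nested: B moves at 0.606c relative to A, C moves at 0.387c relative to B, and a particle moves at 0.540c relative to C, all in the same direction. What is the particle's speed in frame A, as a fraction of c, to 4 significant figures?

Compose boost 2: (0.387 + 0.606)/(1 + 0.387×0.606) = 0.9930/1.23452 = 0.804360
Compose boost 3: (0.540 + 0.804360)/(1 + 0.540×0.804360) = 1.34436/1.43435 = 0.9373

u ≈ 0.9373c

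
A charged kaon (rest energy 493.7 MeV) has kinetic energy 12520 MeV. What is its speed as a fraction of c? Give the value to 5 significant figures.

β ≈ 0.99928

γ = 1 + K/(m₀c²) = 1 + 12520/493.7 = 26.35953
β = √(1 − 1/γ²) = 0.99928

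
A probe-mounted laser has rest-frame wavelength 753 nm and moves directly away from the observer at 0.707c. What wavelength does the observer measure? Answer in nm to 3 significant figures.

Relativistic Doppler: λ_obs = λ_src √((1+β)/(1−β))
= 753 × √(1.7070/0.29300) = 753 × 2.4137 = 1820 nm

λ_obs ≈ 1820 nm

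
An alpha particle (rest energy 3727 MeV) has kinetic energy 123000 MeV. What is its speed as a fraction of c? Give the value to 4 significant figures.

β ≈ 0.9996

γ = 1 + K/(m₀c²) = 1 + 123000/3727 = 34.0024
β = √(1 − 1/γ²) = 0.9996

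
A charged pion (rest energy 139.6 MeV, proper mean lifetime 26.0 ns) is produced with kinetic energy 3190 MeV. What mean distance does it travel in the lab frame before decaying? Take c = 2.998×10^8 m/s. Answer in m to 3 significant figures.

d ≈ 186 m

γ = 1 + K/(m₀c²) = 1 + 3190/139.6 = 23.851
β = √(1 − 1/γ²) = 0.99912
Dilated lifetime: γτ₀ = 23.851 × 26.0 ns = 620.13 ns
d = βc·γτ₀ = 0.99912 × (2.998×10^8 m/s) × 6.2013×10^-7 s = 186 m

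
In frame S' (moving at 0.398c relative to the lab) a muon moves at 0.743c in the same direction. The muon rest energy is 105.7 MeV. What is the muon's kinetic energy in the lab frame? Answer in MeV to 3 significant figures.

u_lab = (0.743 + 0.398)/(1 + 0.743×0.398) = 0.880596
γ = 1/√(1 − 0.880596²) = 2.1103
K = (γ − 1)m₀c² = (2.1103 − 1) × 105.7 = 1.1103 × 105.7 = 117 MeV

K ≈ 117 MeV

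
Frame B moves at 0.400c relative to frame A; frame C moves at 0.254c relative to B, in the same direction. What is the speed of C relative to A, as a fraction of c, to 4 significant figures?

u ≈ 0.5937c

Compose boost 2: (0.254 + 0.400)/(1 + 0.254×0.400) = 0.6540/1.10160 = 0.5937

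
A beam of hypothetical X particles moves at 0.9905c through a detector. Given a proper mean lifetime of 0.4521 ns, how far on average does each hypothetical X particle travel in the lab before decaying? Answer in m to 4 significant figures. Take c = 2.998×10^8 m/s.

γ = 1/√(1 − 0.9905²) = 7.27205
Dilated lifetime: Δt = γτ₀ = 7.27205 × 0.4521 ns = 3.28770 ns
d = vΔt = 0.9905c × 3.28770 ns = 2.96952×10^8 m/s × 3.28770×10^-9 s = 0.9763 m

d ≈ 0.9763 m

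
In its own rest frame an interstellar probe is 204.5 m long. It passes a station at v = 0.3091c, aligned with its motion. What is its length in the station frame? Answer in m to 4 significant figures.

γ = 1/√(1 − 0.3091²) = 1.05149
Length contraction: L = L₀/γ = 204.5/1.05149 = 194.5 m

L ≈ 194.5 m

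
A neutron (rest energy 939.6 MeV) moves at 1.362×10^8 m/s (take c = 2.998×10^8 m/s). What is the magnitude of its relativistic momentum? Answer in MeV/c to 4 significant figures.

β = v/c = 1.362×10^8 / 2.998×10^8 = 0.454303
γ = 1/√(1 − 0.454303²) = 1.12253
p = γβm₀c = 1.12253 × 0.454303 × 939.6 MeV/c = 479.2 MeV/c

p ≈ 479.2 MeV/c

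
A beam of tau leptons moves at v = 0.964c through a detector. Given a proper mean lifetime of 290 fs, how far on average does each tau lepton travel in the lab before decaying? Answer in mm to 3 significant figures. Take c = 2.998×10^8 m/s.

γ = 1/√(1 − 0.964²) = 3.7608
Dilated lifetime: Δt = γτ₀ = 3.7608 × 290 fs = 1090.6 fs
d = vΔt = 0.964c × 1090.6 fs = 2.8901×10^8 m/s × 1.0906×10^-12 s = 0.315 mm

d ≈ 0.315 mm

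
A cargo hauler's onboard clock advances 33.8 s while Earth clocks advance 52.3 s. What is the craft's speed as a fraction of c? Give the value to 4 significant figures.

γ = Δt/τ₀ = 52.3/33.8 = 1.54734
β = √(1 − 1/γ²) = √(1 − 1/1.54734²) = 0.7631

β ≈ 0.7631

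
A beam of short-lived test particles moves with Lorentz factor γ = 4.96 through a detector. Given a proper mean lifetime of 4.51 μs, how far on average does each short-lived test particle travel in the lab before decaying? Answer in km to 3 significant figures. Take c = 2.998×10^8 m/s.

d ≈ 6.57 km

β = √(1 − 1/γ²) = √(1 − 1/4.96²) = 0.97947
Dilated lifetime: Δt = γτ₀ = 4.96 × 4.51 μs = 22.370 μs
d = vΔt = 0.97947c × 22.370 μs = 2.9364×10^8 m/s × 2.2370×10^-5 s = 6.57 km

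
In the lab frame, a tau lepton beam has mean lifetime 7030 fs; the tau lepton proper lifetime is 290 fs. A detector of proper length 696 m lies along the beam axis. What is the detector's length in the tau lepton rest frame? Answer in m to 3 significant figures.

L ≈ 28.7 m

Time dilation ⇒ γ = Δt/τ₀ = 7030/290 = 24.241
Length contraction: L = L₀/γ = 696/24.241 = 28.7 m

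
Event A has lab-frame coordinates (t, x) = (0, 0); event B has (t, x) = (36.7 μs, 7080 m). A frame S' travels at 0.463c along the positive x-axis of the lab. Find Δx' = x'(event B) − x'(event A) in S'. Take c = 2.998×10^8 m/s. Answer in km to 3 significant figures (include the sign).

Δx' ≈ 2.24 km

γ = 1/√(1 − 0.463²) = 1.1282
Δx' = γ(Δx − vΔt) = 1.1282 × (7080 m − 0.463×(2.998×10^8 m/s)×36.7×10^-6 s)
= 1.1282 × (1985.8 m) = 2.24 km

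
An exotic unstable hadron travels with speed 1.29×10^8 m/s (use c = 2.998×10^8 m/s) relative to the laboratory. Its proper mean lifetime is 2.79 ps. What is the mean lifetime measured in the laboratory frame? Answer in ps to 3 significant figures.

Δt ≈ 3.09 ps

β = v/c = 1.29×10^8 / 2.998×10^8 = 0.43029
γ = 1/√(1 − 0.43029²) = 1.1078
Time dilation: Δt = γτ₀ = 1.1078 × 2.79 ps = 3.09 ps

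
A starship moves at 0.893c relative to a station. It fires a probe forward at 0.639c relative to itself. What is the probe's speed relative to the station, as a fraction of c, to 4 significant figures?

Relativistic velocity addition: u = (u' + v)/(1 + u'v/c²)
= (0.639 + 0.893)/(1 + 0.639×0.893) = 1.532/1.57063 = 0.9754

u ≈ 0.9754c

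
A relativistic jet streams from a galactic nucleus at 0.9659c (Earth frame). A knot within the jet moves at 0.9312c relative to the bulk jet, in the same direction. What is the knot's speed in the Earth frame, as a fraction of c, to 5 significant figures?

Relativistic velocity addition: u = (u' + v)/(1 + u'v/c²)
= (0.9312 + 0.9659)/(1 + 0.9312×0.9659) = 1.8971/1.899446 = 0.99876

u ≈ 0.99876c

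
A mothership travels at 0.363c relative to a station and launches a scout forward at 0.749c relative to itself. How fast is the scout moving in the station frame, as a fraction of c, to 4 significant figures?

Compose boost 2: (0.749 + 0.363)/(1 + 0.749×0.363) = 1.112/1.27189 = 0.8743

u ≈ 0.8743c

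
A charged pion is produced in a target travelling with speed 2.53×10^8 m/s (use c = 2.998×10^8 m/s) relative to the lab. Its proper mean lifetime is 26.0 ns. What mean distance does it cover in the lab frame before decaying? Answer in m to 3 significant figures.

β = v/c = 2.53×10^8 / 2.998×10^8 = 0.84390
γ = 1/√(1 − 0.84390²) = 1.8639
Dilated lifetime: Δt = γτ₀ = 1.8639 × 26.0 ns = 48.462 ns
d = vΔt = 0.84390c × 48.462 ns = 2.5300×10^8 m/s × 4.8462×10^-8 s = 12.3 m

d ≈ 12.3 m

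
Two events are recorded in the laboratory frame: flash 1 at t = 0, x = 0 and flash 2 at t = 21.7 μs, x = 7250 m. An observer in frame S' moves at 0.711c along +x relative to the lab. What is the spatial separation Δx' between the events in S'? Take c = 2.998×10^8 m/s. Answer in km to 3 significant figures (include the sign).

Δx' ≈ 3.73 km

γ = 1/√(1 − 0.711²) = 1.4221
Δx' = γ(Δx − vΔt) = 1.4221 × (7250 m − 0.711×(2.998×10^8 m/s)×21.7×10^-6 s)
= 1.4221 × (2624.5 m) = 3.73 km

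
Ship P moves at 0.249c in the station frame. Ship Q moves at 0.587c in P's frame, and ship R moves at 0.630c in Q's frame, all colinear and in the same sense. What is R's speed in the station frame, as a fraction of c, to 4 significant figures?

u ≈ 0.9314c

Compose boost 2: (0.587 + 0.249)/(1 + 0.587×0.249) = 0.8360/1.14616 = 0.729390
Compose boost 3: (0.630 + 0.729390)/(1 + 0.630×0.729390) = 1.35939/1.45952 = 0.9314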